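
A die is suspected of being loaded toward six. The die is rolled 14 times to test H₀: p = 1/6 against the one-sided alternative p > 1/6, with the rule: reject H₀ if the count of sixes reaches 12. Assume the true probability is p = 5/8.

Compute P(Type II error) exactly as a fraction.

2070361146177/2199023255552

β = P(fail to reject H₀ | Ha true) = P(Y ≤ 11 | p = 5/8), Y ~ Binomial(14, 5/8).
Adding the binomial probabilities P(Y=0)+…+P(Y=11) at p = 5/8 gives 2070361146177/2199023255552.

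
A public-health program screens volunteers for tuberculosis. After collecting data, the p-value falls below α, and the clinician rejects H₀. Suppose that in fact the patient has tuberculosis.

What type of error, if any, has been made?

The conventional null hypothesis here is that the patient does not have tuberculosis.
The test rejected a false H₀ — the decision matches the true state.

No error — this is a correct decision.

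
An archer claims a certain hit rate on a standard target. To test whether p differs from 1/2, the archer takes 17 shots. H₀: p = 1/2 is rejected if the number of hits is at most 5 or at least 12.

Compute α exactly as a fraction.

4701/32768

Under H₀, X ~ Binomial(17, 1/2); α is the probability of landing in either tail, P(X ≤ 5) + P(X ≥ 12).
The two tails are symmetric, so α = 2·(1 + 17 + 136 + 680 + 2380 + 6188)/2^17 = 18804/131072 = 4701/32768.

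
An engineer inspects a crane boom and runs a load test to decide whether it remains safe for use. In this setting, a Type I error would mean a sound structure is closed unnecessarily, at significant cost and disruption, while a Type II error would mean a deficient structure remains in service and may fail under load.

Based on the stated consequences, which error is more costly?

The Type II consequence (a deficient structure remains in service and may fail under load) is more severe than the Type I consequence (a sound structure is closed unnecessarily, at significant cost and disruption).

Type II error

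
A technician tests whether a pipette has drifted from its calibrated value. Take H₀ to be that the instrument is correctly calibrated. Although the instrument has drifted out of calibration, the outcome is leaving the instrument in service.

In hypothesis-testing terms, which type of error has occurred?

'Leaving the instrument in service' corresponds to failing to reject H₀.
H₀ was not rejected but H₀ is false — a Type II error (false negative).

Type II error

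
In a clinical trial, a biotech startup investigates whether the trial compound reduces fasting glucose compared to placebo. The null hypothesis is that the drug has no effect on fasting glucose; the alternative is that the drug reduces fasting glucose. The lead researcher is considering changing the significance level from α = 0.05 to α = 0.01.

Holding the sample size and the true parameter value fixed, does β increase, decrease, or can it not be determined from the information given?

Tightening α shrinks the rejection region. When Ha holds, fewer sample outcomes clear the stricter threshold, so more fall in the acceptance region.

It increases.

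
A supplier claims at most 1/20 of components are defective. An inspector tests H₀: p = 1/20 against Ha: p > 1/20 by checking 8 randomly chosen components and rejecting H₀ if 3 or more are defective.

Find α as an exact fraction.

Under H₀, X ~ Binomial(8, 1/20); the Type I error rate is P(X ≥ 3).
Via the complement, α = 1 − Σ_{j=0}^{2} C(8,j)(1/20)^j(19/20)^{8-j} = 148178379/25600000000.

148178379/25600000000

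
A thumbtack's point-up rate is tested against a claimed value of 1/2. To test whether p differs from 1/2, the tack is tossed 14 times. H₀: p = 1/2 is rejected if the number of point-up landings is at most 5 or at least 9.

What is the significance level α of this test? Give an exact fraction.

Under H₀, Y ~ Binomial(14, 1/2); α is the probability of landing in either tail, P(Y ≤ 5) + P(Y ≥ 9).
Each tail has probability (1 + 14 + 91 + 364 + 1001 + 2002)/16384; doubling gives α = 6946/16384 = 3473/8192.

3473/8192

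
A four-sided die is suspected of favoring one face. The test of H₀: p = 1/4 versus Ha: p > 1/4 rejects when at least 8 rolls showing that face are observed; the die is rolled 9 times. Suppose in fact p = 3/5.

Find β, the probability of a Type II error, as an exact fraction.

A Type II error is failing to reject when Ha holds: with p = 3/5, β = P(X ≤ 7).
Summing C(9,j)·(3/5)^j·(2/5)^{9-j} for j = 0..7 gives 1815344/1953125.

1815344/1953125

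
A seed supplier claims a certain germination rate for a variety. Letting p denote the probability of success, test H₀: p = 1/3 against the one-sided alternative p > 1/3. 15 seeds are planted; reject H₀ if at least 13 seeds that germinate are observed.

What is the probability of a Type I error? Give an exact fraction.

α = P(reject H₀ | H₀ true) = P(K ≥ 13 | p = 1/3), with K ~ Binomial(15, 1/3).
Summing C(15,j)(1/3)^j(2/3)^{15−j} for j = 13,…,15 gives 451/14348907.

451/14348907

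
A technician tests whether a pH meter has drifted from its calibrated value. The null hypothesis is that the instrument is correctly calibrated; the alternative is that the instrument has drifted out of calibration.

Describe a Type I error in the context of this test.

A Type I error is rejecting H₀ when H₀ is true.
Here that means pulling the instrument for recalibration when actually the instrument is correctly calibrated.

A Type I error would mean concluding that the instrument has drifted out of calibration when in fact the instrument is correctly calibrated.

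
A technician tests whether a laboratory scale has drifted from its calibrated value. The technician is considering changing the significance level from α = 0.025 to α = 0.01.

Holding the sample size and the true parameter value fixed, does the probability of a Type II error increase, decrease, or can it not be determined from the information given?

It increases.

A smaller α moves the rejection region further into the tail. With the alternative true, more outcomes now fall outside the rejection region, so failing to reject becomes more likely.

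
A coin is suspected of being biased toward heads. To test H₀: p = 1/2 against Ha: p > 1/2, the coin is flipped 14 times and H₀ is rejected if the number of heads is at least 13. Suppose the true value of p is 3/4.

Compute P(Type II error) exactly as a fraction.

A Type II error is failing to reject when Ha holds: with p = 3/4, β = P(X ≤ 12).
Summing C(14,j)·(3/4)^j·(1/4)^{14-j} for j = 0..12 gives 241331965/268435456.

241331965/268435456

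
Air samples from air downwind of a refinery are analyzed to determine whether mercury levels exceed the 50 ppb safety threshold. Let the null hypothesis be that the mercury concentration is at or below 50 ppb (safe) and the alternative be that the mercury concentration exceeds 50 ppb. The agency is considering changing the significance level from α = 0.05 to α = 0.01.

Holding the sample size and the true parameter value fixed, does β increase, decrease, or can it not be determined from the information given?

It increases.

Tightening α shrinks the rejection region. When Ha holds, fewer sample outcomes clear the stricter threshold, so more fall in the acceptance region.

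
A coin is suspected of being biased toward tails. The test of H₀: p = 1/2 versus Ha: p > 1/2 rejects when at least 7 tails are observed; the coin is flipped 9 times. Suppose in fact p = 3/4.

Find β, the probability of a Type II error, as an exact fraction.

Under the alternative p = 3/4, Y ~ Binomial(9, 3/4); β is the probability the test does not reject, P(Y < 7).
Equivalently, β = 1 − P(Y ≥ 7) = 13085/32768.

13085/32768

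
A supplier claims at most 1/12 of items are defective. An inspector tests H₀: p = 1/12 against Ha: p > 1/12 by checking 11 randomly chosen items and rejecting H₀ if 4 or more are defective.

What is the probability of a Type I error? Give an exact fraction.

α = P(reject H₀ | H₀ true) = P(K ≥ 4 | p = 1/12), K ~ Binomial(11, 1/12).
α = 1 − P(K ≤ 3) = 1 − 30653319983/30958682112 = 305362129/30958682112.

305362129/30958682112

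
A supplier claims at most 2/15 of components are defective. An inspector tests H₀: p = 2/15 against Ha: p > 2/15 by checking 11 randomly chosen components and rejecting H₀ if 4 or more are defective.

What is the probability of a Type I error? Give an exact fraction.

The significance level is the probability, assuming p = 2/15, of seeing 4 or more defectives in 11 draws.
Via the complement, α = 1 − Σ_{j=0}^{3} C(11,j)(2/15)^j(13/15)^{11-j} = 27663615392/576650390625.

27663615392/576650390625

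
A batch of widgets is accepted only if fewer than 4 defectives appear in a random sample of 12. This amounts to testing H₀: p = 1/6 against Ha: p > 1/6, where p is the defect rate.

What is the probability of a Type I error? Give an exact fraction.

Under H₀, Y ~ Binomial(12, 1/6); the Type I error rate is P(Y ≥ 4).
Via the complement, α = 1 − Σ_{j=0}^{3} C(12,j)(1/6)^j(5/6)^{12-j} = 90828487/725594112.

90828487/725594112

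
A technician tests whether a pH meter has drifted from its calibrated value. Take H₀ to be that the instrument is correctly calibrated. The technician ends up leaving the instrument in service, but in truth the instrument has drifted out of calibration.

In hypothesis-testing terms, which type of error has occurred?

'Leaving the instrument in service' corresponds to failing to reject H₀.
H₀ was not rejected but H₀ is false — a Type II error (false negative).

Type II error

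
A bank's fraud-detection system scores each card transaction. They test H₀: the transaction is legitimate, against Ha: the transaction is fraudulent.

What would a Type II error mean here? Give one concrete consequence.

A Type II error is failing to reject H₀ when H₀ is false.
Here that means approving the transaction when actually the transaction is fraudulent.

A Type II error would mean concluding that the transaction is legitimate (or at least failing to establish that the transaction is fraudulent) when in fact the transaction is fraudulent. Consequence: a fraudulent charge goes through and the bank absorbs the loss.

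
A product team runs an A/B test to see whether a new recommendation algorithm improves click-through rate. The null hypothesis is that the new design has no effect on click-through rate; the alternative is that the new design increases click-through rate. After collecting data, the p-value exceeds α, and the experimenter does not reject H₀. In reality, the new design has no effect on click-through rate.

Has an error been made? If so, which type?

Neither — the decision is correct.

The test retained a true H₀ — the decision matches the true state.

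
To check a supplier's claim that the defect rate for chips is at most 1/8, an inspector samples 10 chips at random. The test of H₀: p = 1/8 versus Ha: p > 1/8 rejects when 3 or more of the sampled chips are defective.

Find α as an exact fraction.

The significance level is the probability, assuming p = 1/8, of seeing 3 or more defectives in 10 draws.
Via the complement, α = 1 − Σ_{j=0}^{2} C(10,j)(1/8)^j(7/8)^{10-j} = 32078615/268435456.

32078615/268435456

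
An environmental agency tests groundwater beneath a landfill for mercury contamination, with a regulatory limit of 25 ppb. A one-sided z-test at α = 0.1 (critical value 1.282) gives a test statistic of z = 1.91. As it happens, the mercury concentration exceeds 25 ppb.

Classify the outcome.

Neither — the decision is correct.

The conventional null hypothesis is that the mercury concentration is at or below 25 ppb (safe).
Since z = 1.91 > z* = 1.282, H₀ is rejected.
H₀ is false (actually the mercury concentration exceeds 25 ppb).
The decision matches the true state — no error.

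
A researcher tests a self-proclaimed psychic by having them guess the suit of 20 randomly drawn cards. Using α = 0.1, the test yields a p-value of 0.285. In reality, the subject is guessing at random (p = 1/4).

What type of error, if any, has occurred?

No error — this is a correct decision.

The conventional null hypothesis is that the subject is guessing at random (p = 1/4).
Since p = 0.285 ≥ α = 0.1, H₀ is not rejected.
H₀ is true (actually the subject is guessing at random (p = 1/4)).
The decision matches the true state — no error.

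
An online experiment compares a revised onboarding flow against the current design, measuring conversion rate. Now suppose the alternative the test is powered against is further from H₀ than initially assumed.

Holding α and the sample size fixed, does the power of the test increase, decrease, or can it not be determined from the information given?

It increases.

A bigger departure from H₀ is easier for the test to detect, so it fails to reject less often.
Since power = 1 − β and β decreases, power increases.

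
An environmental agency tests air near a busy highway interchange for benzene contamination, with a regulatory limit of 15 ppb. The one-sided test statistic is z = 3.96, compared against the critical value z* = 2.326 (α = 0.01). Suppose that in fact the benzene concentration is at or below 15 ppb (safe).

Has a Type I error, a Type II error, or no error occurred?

The conventional null hypothesis is that the benzene concentration is at or below 15 ppb (safe).
Since z = 3.96 > z* = 2.326, H₀ is rejected.
H₀ is true (actually the benzene concentration is at or below 15 ppb (safe)).
Rejecting a true H₀ is a Type I error.

Type I error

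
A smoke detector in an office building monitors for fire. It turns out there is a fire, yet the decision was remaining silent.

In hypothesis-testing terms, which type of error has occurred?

The null hypothesis here is that there is no fire.
'Remaining silent' corresponds to failing to reject H₀.
H₀ was not rejected but H₀ is false — a Type II error (false negative).

Type II error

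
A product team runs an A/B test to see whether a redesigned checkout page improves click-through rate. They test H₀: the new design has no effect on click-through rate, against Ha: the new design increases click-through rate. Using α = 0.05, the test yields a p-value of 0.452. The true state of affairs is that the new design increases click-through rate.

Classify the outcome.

Since p = 0.452 ≥ α = 0.05, H₀ is not rejected.
H₀ is false (actually the new design increases click-through rate).
Failing to reject a false H₀ is a Type II error.

Type II error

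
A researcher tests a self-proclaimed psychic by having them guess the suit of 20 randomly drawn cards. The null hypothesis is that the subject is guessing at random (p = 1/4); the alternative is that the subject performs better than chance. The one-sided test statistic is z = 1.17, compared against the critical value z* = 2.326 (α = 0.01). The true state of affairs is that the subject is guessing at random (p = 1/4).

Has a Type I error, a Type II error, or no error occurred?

Neither — the decision is correct.

Since z = 1.17 ≤ z* = 2.326, H₀ is not rejected.
H₀ is true (actually the subject is guessing at random (p = 1/4)).
The decision matches the true state — no error.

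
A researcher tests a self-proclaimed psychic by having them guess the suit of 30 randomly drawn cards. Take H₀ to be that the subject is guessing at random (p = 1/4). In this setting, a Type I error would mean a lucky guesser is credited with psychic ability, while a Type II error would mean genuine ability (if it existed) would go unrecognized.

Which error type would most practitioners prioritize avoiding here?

Type I error

The Type I consequence (a lucky guesser is credited with psychic ability) is more severe than the Type II consequence (genuine ability (if it existed) would go unrecognized).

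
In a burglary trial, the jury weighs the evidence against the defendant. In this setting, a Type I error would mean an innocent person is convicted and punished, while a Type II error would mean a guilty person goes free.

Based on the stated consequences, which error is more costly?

Type I error

The Type I consequence (an innocent person is convicted and punished) is more severe than the Type II consequence (a guilty person goes free).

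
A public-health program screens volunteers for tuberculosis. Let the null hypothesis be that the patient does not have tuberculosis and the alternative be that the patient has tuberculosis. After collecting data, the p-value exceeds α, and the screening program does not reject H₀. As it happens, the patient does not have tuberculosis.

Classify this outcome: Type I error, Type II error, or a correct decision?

The test retained a true H₀ — the decision matches the true state.

No error (correct decision).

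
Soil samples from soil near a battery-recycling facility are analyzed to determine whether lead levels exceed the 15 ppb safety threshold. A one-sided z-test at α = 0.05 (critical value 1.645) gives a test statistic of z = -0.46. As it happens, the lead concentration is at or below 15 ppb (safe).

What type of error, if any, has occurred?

The conventional null hypothesis is that the lead concentration is at or below 15 ppb (safe).
Since z = -0.46 ≤ z* = 1.645, H₀ is not rejected.
H₀ is true (actually the lead concentration is at or below 15 ppb (safe)).
The decision matches the true state — no error.

No error — this is a correct decision.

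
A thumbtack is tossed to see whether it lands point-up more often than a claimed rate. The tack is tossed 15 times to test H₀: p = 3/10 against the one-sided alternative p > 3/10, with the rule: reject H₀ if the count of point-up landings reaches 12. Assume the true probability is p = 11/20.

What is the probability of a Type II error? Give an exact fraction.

7844484964274060391/8192000000000000000

β = P(fail to reject H₀ | Ha true) = P(S ≤ 11 | p = 11/20), S ~ Binomial(15, 11/20).
Equivalently, β = 1 − P(S ≥ 12) = 7844484964274060391/8192000000000000000.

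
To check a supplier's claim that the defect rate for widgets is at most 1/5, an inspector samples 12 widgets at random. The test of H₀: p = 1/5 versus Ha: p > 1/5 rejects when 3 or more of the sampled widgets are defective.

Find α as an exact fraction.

Under H₀, X ~ Binomial(12, 1/5); the Type I error rate is P(X ≥ 3).
Via the complement, α = 1 − Σ_{j=0}^{2} C(12,j)(1/5)^j(4/5)^{12-j} = 21565149/48828125.

21565149/48828125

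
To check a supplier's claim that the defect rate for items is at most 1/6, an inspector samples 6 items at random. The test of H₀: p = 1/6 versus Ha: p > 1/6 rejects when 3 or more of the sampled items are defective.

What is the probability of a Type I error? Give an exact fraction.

The significance level is the probability, assuming p = 1/6, of seeing 3 or more defectives in 6 draws.
Via the complement, α = 1 − Σ_{j=0}^{2} C(6,j)(1/6)^j(5/6)^{6-j} = 1453/23328.

1453/23328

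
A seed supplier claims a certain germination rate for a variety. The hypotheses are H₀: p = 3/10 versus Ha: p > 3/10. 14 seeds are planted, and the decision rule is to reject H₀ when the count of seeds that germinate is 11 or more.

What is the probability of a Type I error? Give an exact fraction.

α = P(reject H₀ | H₀ true) = P(X ≥ 11 | p = 3/10), with X ~ Binomial(14, 3/10).
Adding the binomial terms for j = 11 through 14 with p = 3/10 yields 12323939643/50000000000000.

12323939643/50000000000000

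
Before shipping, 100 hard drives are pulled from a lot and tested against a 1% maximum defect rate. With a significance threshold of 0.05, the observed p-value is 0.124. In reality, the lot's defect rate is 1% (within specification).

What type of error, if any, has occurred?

No error (correct decision).

The conventional null hypothesis is that the lot's defect rate is 1% (within specification).
Since p = 0.124 ≥ α = 0.05, H₀ is not rejected.
H₀ is true (actually the lot's defect rate is 1% (within specification)).
The decision matches the true state — no error.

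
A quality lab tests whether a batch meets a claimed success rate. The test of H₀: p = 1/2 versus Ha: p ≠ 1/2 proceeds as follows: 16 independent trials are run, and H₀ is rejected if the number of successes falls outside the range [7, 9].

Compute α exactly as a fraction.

14893/32768

The significance level is the null-hypothesis probability of the rejection region {≤6} ∪ {≥10}.
The two tails are symmetric, so α = 2·(1 + 16 + 120 + 560 + 1820 + 4368 + 8008)/2^16 = 29786/65536 = 14893/32768.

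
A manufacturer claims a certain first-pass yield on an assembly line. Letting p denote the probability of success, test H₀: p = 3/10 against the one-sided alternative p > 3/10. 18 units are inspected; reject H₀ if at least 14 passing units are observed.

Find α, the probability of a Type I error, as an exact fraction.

α = P(reject H₀ | H₀ true) = P(Y ≥ 14 | p = 3/10), with Y ~ Binomial(18, 3/10).
Summing C(18,j)(3/10)^j(7/10)^{18−j} for j = 14,…,18 gives 493702843149/12500000000000000.

493702843149/12500000000000000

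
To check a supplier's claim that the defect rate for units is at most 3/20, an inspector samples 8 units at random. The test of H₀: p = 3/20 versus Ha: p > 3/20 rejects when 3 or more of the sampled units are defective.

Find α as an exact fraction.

Under H₀, X ~ Binomial(8, 3/20); the Type I error rate is P(X ≥ 3).
Computing the lower-tail complement: 1 − 22906552981/25600000000 = 2693447019/25600000000.

2693447019/25600000000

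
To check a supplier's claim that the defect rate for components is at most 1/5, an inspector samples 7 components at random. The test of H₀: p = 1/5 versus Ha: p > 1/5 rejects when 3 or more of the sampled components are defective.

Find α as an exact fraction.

The significance level is the probability, assuming p = 1/5, of seeing 3 or more defectives in 7 draws.
Computing the lower-tail complement: 1 − 13312/15625 = 2313/15625.

2313/15625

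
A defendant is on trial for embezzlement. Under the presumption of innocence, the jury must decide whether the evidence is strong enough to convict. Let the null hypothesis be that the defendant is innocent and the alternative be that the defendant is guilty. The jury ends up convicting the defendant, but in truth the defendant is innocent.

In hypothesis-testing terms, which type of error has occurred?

'Convicting the defendant' corresponds to rejecting H₀.
H₀ was rejected but H₀ is true — a Type I error (false positive).

Type I error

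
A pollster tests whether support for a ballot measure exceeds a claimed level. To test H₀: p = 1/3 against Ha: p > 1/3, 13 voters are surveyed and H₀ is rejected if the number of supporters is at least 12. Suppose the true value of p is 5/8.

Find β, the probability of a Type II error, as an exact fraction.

Under the alternative p = 5/8, K ~ Binomial(13, 5/8); β is the probability the test does not reject, P(K < 12).
Summing C(13,j)·(5/8)^j·(3/8)^{13-j} for j = 0..11 gives 134753406597/137438953472.

134753406597/137438953472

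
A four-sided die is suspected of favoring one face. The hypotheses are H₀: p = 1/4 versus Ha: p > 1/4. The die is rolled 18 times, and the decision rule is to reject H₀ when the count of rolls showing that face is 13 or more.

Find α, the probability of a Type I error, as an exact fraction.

588337/17179869184

The Type I error probability is α = P(K ≥ 13) computed under H₀, where K ~ Binomial(18, 1/4).
Adding the binomial terms for j = 13 through 18 with p = 1/4 yields 588337/17179869184.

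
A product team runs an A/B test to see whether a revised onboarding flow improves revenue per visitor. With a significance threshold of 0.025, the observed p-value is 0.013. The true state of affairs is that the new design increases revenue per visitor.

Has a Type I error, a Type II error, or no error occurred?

No error (correct decision).

The conventional null hypothesis is that the new design has no effect on revenue per visitor.
Since p = 0.013 < α = 0.025, H₀ is rejected.
H₀ is false (actually the new design increases revenue per visitor).
The decision matches the true state — no error.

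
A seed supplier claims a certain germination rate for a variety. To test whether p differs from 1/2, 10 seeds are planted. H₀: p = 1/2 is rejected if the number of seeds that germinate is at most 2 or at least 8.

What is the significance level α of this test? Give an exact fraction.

7/64

Under H₀, Y ~ Binomial(10, 1/2); α is the probability of landing in either tail, P(Y ≤ 2) + P(Y ≥ 8).
Each tail has probability (1 + 10 + 45)/1024; doubling gives α = 112/1024 = 7/64.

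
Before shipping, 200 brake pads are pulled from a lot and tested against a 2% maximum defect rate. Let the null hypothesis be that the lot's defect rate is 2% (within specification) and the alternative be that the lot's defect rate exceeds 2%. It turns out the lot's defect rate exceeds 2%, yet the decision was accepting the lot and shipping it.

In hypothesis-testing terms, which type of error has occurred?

Type II error

'Accepting the lot and shipping it' corresponds to failing to reject H₀.
H₀ was not rejected but H₀ is false — a Type II error (false negative).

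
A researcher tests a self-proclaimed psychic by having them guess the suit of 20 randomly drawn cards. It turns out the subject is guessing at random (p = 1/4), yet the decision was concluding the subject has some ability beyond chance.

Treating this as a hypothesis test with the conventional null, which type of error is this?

Type I error

The null hypothesis here is that the subject is guessing at random (p = 1/4).
'Concluding the subject has some ability beyond chance' corresponds to rejecting H₀.
H₀ was rejected but H₀ is true — a Type I error (false positive).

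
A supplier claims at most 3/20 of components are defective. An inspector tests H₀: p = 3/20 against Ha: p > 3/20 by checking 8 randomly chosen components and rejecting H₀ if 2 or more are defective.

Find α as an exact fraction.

Under H₀, K ~ Binomial(8, 3/20); the Type I error rate is P(K ≥ 2).
α = 1 − P(K ≤ 1) = 1 − 16823885593/25600000000 = 8776114407/25600000000.

8776114407/25600000000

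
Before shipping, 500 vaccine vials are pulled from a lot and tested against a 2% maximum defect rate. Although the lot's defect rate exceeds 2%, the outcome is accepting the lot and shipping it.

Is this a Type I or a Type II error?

Type II error

The null hypothesis here is that the lot's defect rate is 2% (within specification).
'Accepting the lot and shipping it' corresponds to failing to reject H₀.
H₀ was not rejected but H₀ is false — a Type II error (false negative).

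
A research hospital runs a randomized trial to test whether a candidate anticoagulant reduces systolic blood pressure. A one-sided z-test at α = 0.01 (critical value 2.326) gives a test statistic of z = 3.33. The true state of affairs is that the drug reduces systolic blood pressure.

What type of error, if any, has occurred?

The conventional null hypothesis is that the drug has no effect on systolic blood pressure.
Since z = 3.33 > z* = 2.326, H₀ is rejected.
H₀ is false (actually the drug reduces systolic blood pressure).
The decision matches the true state — no error.

No error (correct decision).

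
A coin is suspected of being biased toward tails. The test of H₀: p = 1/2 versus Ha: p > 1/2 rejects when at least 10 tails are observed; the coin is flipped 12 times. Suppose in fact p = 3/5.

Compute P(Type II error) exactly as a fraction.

β = P(fail to reject H₀ | Ha true) = P(Y ≤ 9 | p = 3/5), Y ~ Binomial(12, 3/5).
Summing C(12,j)·(3/5)^j·(2/5)^{12-j} for j = 0..9 gives 44753744/48828125.

44753744/48828125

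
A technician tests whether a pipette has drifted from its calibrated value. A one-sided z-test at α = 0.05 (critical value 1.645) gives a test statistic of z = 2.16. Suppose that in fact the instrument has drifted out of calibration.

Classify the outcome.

No error (correct decision).

The conventional null hypothesis is that the instrument is correctly calibrated.
Since z = 2.16 > z* = 1.645, H₀ is rejected.
H₀ is false (actually the instrument has drifted out of calibration).
The decision matches the true state — no error.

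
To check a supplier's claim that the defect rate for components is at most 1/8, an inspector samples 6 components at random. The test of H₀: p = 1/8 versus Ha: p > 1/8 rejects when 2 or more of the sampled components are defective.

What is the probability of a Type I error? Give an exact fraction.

Under H₀, X ~ Binomial(6, 1/8); the Type I error rate is P(X ≥ 2).
α = 1 − P(X ≤ 1) = 1 − 218491/262144 = 43653/262144.

43653/262144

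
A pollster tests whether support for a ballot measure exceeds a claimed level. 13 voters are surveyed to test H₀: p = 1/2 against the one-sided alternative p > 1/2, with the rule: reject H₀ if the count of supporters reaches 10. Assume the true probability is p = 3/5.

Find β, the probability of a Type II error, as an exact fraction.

β = P(fail to reject H₀ | Ha true) = P(K ≤ 9 | p = 3/5), K ~ Binomial(13, 3/5).
Adding the binomial probabilities P(K=0)+…+P(K=9) at p = 3/5 gives 202983472/244140625.

202983472/244140625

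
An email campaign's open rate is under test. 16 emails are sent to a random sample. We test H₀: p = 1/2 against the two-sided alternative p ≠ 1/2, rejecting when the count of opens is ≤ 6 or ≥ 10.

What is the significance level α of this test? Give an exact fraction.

α = P(K ≤ 6 or K ≥ 10 | p = 1/2), K ~ Binomial(16, 1/2).
By symmetry, α = 2·P(K ≤ 6) = 2·(1 + 16 + 120 + 560 + 1820 + 4368 + 8008)/65536 = 29786/65536 = 14893/32768.

14893/32768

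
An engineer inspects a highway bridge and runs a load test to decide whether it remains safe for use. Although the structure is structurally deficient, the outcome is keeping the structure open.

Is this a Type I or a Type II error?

The null hypothesis here is that the structure meets the required load capacity (safe).
'Keeping the structure open' corresponds to failing to reject H₀.
H₀ was not rejected but H₀ is false — a Type II error (false negative).

Type II error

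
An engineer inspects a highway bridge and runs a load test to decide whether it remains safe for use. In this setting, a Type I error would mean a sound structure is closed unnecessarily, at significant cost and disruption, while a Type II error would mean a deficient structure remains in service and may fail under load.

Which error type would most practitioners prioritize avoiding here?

The Type II consequence (a deficient structure remains in service and may fail under load) is more severe than the Type I consequence (a sound structure is closed unnecessarily, at significant cost and disruption).

Type II error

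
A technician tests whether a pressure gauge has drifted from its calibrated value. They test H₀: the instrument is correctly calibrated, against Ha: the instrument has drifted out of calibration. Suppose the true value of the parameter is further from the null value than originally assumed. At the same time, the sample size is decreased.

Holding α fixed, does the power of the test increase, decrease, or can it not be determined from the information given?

Cannot be determined from the information given.

The first change alone would make β decrease; the second alone would make β increase. Which effect dominates depends on the magnitudes, which are not given.
Since power = 1 − β, the effect on power is likewise indeterminate.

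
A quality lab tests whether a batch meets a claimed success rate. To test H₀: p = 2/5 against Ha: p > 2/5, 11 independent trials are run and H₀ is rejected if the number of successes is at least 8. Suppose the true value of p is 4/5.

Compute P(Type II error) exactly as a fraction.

A Type II error is failing to reject when Ha holds: with p = 4/5, β = P(S ≤ 7).
Equivalently, β = 1 − P(S ≥ 8) = 12589/78125.

12589/78125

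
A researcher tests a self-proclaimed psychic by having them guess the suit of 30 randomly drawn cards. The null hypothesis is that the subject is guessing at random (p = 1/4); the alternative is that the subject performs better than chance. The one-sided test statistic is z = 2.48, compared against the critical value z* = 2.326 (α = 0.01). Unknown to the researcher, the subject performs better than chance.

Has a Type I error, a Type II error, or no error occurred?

Neither — the decision is correct.

Since z = 2.48 > z* = 2.326, H₀ is rejected.
H₀ is false (actually the subject performs better than chance).
The decision matches the true state — no error.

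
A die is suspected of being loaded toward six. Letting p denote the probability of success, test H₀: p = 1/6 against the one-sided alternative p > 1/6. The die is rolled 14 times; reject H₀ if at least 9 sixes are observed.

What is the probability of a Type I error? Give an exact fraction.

Under H₀, K ~ Binomial(14, 1/6), and α = P(K ≥ 9).
Summing C(14,j)(1/6)^j(5/6)^{14−j} for j = 9,…,14 gives 769969/8707129344.

769969/8707129344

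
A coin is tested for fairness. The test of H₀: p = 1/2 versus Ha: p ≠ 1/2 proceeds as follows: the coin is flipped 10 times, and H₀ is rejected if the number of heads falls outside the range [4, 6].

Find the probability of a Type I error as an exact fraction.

The significance level is the null-hypothesis probability of the rejection region {≤3} ∪ {≥7}.
Each tail has probability (1 + 10 + 45 + 120)/1024; doubling gives α = 352/1024 = 11/32.

11/32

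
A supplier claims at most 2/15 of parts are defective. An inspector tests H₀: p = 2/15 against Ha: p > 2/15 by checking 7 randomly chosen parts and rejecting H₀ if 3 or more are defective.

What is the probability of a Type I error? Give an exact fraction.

623128/11390625

Under H₀, K ~ Binomial(7, 2/15); the Type I error rate is P(K ≥ 3).
α = 1 − P(K ≤ 2) = 1 − 10767497/11390625 = 623128/11390625.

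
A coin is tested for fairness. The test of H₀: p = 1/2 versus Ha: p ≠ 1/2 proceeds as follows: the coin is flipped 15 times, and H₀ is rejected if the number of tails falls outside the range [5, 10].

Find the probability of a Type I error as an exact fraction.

The significance level is the null-hypothesis probability of the rejection region {≤4} ∪ {≥11}.
The two tails are symmetric, so α = 2·(1 + 15 + 105 + 455 + 1365)/2^15 = 3882/32768 = 1941/16384.

1941/16384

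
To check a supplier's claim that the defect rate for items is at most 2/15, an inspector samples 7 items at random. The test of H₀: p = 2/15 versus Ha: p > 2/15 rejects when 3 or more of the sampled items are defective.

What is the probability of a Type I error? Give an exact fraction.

623128/11390625

The significance level is the probability, assuming p = 2/15, of seeing 3 or more defectives in 7 draws.
α = 1 − P(S ≤ 2) = 1 − 10767497/11390625 = 623128/11390625.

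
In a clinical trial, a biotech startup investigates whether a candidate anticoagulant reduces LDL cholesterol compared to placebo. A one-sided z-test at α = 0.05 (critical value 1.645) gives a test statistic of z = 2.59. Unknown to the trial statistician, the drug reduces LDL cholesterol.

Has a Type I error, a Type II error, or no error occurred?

Neither — the decision is correct.

The conventional null hypothesis is that the drug has no effect on LDL cholesterol.
Since z = 2.59 > z* = 1.645, H₀ is rejected.
H₀ is false (actually the drug reduces LDL cholesterol).
The decision matches the true state — no error.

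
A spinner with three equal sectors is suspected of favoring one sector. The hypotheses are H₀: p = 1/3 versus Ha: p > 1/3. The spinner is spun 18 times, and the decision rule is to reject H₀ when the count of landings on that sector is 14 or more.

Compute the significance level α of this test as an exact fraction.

56137/387420489

Under H₀, K ~ Binomial(18, 1/3), and α = P(K ≥ 14).
P(K ≥ 14) = Σ_{j=14}^{18} C(18,j)·(1/3)^j·(2/3)^{18-j} = 56137/387420489.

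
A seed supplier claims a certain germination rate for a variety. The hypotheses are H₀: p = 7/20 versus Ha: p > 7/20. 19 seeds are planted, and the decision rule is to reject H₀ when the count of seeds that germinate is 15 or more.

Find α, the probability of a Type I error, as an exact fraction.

Under H₀, S ~ Binomial(19, 7/20), and α = P(S ≥ 15).
Adding the binomial terms for j = 15 through 19 with p = 7/20 yields 30172619187361172599/262144000000000000000000.

30172619187361172599/262144000000000000000000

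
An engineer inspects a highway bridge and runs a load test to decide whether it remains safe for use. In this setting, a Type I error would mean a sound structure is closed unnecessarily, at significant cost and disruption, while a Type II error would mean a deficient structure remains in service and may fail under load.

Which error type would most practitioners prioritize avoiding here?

Type II error

The Type II consequence (a deficient structure remains in service and may fail under load) is more severe than the Type I consequence (a sound structure is closed unnecessarily, at significant cost and disruption).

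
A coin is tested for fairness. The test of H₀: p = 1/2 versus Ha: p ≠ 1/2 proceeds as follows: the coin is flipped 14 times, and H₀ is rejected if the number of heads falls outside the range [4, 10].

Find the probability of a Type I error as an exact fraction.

The significance level is the null-hypothesis probability of the rejection region {≤3} ∪ {≥11}.
By symmetry, α = 2·P(X ≤ 3) = 2·(1 + 14 + 91 + 364)/16384 = 940/16384 = 235/4096.

235/4096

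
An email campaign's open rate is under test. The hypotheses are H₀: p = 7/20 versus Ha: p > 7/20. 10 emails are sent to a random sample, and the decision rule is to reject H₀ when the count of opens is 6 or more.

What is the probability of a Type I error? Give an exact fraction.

486062490487/5120000000000

The Type I error probability is α = P(Y ≥ 6) computed under H₀, where Y ~ Binomial(10, 7/20).
Adding the binomial terms for j = 6 through 10 with p = 7/20 yields 486062490487/5120000000000.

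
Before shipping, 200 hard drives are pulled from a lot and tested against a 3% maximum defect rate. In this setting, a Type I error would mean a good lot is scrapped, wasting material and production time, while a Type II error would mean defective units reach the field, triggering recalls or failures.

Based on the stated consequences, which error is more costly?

The Type II consequence (defective units reach the field, triggering recalls or failures) is more severe than the Type I consequence (a good lot is scrapped, wasting material and production time).

Type II error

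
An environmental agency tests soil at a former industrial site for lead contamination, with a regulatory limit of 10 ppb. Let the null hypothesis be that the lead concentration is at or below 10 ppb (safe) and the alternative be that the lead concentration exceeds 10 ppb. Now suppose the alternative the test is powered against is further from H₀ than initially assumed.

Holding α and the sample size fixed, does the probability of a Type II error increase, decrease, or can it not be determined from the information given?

It decreases.

A larger true effect moves the Ha sampling distribution further from the H₀ critical value, making rejection more likely when Ha is true.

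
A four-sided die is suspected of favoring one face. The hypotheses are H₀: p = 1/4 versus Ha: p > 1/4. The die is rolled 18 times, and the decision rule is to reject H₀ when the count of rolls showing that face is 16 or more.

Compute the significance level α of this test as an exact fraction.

α = P(reject H₀ | H₀ true) = P(S ≥ 16 | p = 1/4), with S ~ Binomial(18, 1/4).
Summing C(18,j)(1/4)^j(3/4)^{18−j} for j = 16,…,18 gives 179/8589934592.

179/8589934592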